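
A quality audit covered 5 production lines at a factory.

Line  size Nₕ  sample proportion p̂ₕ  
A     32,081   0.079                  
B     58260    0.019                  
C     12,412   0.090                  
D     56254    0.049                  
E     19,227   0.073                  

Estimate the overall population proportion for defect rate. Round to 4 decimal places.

0.0500

N = 32081 + 58260 + 12412 + 56254 + 19227 = 178234.
Overall proportion = Σ (Nₕ/N)·p̂ₕ.
Σ Nₕp̂ₕ = 2534.399 + 1106.94 + 1117.08 + 2756.446 + 1403.571 = 8918.436.
8918.436 / 178234 = 0.050038... → 0.0500.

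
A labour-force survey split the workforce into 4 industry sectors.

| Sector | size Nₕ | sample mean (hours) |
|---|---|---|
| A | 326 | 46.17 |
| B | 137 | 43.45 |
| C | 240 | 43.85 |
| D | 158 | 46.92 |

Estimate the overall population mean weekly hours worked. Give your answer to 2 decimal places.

N = 861; weights Wₕ = Nₕ/N = (0.3786, 0.1591, 0.2787, 0.1835).
x̄_st = Σ Wₕ·x̄ₕ = 0.3786·46.17 + 0.1591·43.45 + 0.2787·43.85 + 0.1835·46.92 ≈ 45.2281...
→ 45.23.

45.23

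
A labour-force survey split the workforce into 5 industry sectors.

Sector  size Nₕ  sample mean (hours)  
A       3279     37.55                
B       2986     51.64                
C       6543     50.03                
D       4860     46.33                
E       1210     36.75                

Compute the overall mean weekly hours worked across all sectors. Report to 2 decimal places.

x̄_st = (Σ Nₕx̄ₕ) / (Σ Nₕ) = (3279·37.55 + 2986·51.64 + 6543·50.03 + 4860·46.33 + 1210·36.75) / 18878
= 874301.08 / 18878 = 46.3132... → 46.31.

46.31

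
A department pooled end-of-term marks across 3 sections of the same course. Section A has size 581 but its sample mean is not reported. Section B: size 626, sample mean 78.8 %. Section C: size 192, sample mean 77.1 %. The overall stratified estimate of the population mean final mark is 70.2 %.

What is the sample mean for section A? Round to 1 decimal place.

58.7

Σ Nₕx̄ₕ = N·μ, so 581·x̄_A = 1399·70.2 − (626·78.8 + 192·77.1).
= 98209.8 − 64132 = 34077.8.
x̄_A = 34077.8 / 581 = 58.654... → 58.7.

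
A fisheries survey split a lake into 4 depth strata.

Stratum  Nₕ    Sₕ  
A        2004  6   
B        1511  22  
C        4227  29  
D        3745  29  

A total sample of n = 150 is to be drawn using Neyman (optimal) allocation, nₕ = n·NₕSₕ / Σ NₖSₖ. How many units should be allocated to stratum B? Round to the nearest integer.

18

Σ NₕSₕ = 2004·6 + 1511·22 + 4227·29 + 3745·29 = 276454.
Share for B: 33242/276454 = 0.12024.
n_B = 150 × 0.12024 = 18.037... → 18.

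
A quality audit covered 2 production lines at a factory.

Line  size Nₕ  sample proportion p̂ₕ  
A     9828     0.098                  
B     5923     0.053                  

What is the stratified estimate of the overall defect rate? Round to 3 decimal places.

0.081

N = 9828 + 5923 = 15751.
Overall proportion = Σ (Nₕ/N)·p̂ₕ.
Σ Nₕp̂ₕ = 963.144 + 313.919 = 1277.063.
1277.063 / 15751 = 0.08108... → 0.081.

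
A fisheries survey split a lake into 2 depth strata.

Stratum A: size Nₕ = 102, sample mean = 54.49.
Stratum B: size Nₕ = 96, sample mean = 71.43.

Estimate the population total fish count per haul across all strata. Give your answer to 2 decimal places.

12415.26

Estimate total by summing Nₕ·x̄ₕ over strata.
102·54.49 + 96·71.43 = 5557.98 + 6857.28 = 12415.26.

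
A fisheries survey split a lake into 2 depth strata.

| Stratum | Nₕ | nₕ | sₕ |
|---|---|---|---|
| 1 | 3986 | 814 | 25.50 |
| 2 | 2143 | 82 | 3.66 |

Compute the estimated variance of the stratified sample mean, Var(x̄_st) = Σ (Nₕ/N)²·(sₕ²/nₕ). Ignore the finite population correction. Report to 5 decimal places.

0.35784

N = 6129. Term for each stratum: Wₕ²sₕ²/nₕ.
Var(x̄_st) = 0.33787130 + 0.01997163 = 0.35784293 → 0.35784.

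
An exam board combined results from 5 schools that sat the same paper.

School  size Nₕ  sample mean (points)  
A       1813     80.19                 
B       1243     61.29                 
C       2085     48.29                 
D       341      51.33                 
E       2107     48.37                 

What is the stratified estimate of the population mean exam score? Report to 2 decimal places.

58.20

N = 1813 + 1243 + 2085 + 341 + 2107 = 7589.
The stratified mean weights each stratum mean by its population share Nₕ/N.
Σ Nₕx̄ₕ = 1813·80.19 + 1243·61.29 + 2085·48.29 + 341·51.33 + 2107·48.37 = 145384.47 + 76183.47 + 100684.65 + 17503.53 + 101915.59 = 441671.71.
Divide by N: 441671.71 / 7589 = 58.1989... → 58.20.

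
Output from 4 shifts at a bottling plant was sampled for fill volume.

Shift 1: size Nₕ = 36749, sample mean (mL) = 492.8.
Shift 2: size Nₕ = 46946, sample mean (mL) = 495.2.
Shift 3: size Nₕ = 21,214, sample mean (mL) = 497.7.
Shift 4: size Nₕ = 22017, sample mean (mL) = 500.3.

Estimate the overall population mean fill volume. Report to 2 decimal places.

x̄_st = (Σ Nₕx̄ₕ) / (Σ Nₕ) = (36749·492.8 + 46946·495.2 + 21214·497.7 + 22017·500.3) / 126926
= 62930879.3 / 126926 = 495.8076... → 495.81.

495.81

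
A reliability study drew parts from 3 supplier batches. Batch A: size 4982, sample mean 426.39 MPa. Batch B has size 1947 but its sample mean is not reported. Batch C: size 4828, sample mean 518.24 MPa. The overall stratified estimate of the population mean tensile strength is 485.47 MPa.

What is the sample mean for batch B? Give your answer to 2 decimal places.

N = 4982 + 1947 + 4828 = 11757.
Overall total = μ·N = 485.47·11757 = 5707670.79.
Subtract the known strata: 4982·426.39 + 4828·518.24 = 4626337.7.
Remaining total for batch B: 5707670.79 − 4626337.7 = 1081333.09.
Divide by its size: 1081333.09 / 1947 = 555.3842... → 555.38.

555.38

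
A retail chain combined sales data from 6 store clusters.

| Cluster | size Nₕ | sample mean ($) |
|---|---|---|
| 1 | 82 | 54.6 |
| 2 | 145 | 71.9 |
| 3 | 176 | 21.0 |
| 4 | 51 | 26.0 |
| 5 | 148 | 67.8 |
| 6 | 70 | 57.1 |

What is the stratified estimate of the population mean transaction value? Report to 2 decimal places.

50.53

N = 672; weights Wₕ = Nₕ/N = (0.1220, 0.2158, 0.2619, 0.0759, 0.2202, 0.1042).
x̄_st = Σ Wₕ·x̄ₕ = 0.1220·54.6 + 0.2158·71.9 + 0.2619·21.0 + 0.0759·26.0 + 0.2202·67.8 + 0.1042·57.1 ≈ 50.5299...
→ 50.53.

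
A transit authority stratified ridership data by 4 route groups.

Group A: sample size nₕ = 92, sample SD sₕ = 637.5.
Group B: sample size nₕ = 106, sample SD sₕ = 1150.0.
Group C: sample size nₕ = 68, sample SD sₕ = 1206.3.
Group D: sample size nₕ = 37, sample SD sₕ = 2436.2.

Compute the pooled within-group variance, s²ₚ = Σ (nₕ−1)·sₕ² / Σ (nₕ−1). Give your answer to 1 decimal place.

Degrees of freedom: 91 + 105 + 67 + 36 = 299.
Σ(nₕ−1)sₕ² = 91·406406.25 + 105·1322500 + 67·1455159.69 + 36·5935070.44 = 487003703.82.
s²ₚ = 487003703.82 / 299 = 1628774.929... → 1628774.9.

1628774.9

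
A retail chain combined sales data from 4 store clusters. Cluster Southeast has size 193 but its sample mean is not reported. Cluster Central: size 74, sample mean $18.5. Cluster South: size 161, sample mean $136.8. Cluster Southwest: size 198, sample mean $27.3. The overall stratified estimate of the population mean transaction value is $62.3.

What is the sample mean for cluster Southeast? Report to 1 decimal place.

N = 193 + 74 + 161 + 198 = 626.
Overall total = μ·N = 62.3·626 = 38999.8.
Subtract the known strata: 74·18.5 + 161·136.8 + 198·27.3 = 28799.2.
Remaining total for cluster Southeast: 38999.8 − 28799.2 = 10200.6.
Divide by its size: 10200.6 / 193 = 52.853... → 52.9.

52.9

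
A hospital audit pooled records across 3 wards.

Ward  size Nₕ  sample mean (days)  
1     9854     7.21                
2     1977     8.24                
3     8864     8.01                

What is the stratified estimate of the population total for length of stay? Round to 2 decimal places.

1: 9854·7.21 = 71047.34
2: 1977·8.24 = 16290.48
3: 8864·8.01 = 71000.64
τ̂ = Σ Nₕx̄ₕ = 158338.46.

158338.46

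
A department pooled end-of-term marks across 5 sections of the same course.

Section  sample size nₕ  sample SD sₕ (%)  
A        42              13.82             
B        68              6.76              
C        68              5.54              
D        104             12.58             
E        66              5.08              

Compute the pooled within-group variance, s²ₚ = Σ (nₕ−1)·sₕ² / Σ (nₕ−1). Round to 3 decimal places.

90.165

A: (42−1)·13.82² = 41·190.9924 = 7830.6884
B: (68−1)·6.76² = 67·45.6976 = 3061.7392
C: (68−1)·5.54² = 67·30.6916 = 2056.3372
D: (104−1)·12.58² = 103·158.2564 = 16300.4092
E: (66−1)·5.08² = 65·25.8064 = 1677.416
Numerator = 30926.59; denominator = Σ(nₕ−1) = 343.
s²ₚ = 30926.59/343 = 90.16499... → 90.165.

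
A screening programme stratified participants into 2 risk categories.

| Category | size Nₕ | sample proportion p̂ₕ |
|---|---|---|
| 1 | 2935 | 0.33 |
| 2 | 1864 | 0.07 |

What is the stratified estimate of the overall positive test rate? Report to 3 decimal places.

0.229

Wₕ = Nₕ/N with N = 4799: 0.6116, 0.3884.
p̂_st = 0.6116·0.33 + 0.3884·0.07 ≈ 0.22901... → 0.229.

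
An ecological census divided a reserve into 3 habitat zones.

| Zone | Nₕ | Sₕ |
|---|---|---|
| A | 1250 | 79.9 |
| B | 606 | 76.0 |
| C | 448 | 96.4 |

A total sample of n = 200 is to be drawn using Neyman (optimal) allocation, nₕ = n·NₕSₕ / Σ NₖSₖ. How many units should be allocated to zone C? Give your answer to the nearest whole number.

A: NₕSₕ = 1250·79.9 = 99875
B: NₕSₕ = 606·76.0 = 46056
C: NₕSₕ = 448·96.4 = 43187.2
Σ NₕSₕ = 189118.2.
n_C = 200·43187.2/189118.2 = 45.672... → 46.

46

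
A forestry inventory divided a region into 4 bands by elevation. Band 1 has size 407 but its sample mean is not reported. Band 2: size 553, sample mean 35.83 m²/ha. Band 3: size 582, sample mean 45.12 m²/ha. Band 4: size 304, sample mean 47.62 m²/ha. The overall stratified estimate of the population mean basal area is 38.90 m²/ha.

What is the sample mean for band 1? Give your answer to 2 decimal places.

Σ Nₕx̄ₕ = N·μ, so 407·x̄_1 = 1846·38.90 − (553·35.83 + 582·45.12 + 304·47.62).
= 71809.4 − 60550.31 = 11259.09.
x̄_1 = 11259.09 / 407 = 27.6636... → 27.66.

27.66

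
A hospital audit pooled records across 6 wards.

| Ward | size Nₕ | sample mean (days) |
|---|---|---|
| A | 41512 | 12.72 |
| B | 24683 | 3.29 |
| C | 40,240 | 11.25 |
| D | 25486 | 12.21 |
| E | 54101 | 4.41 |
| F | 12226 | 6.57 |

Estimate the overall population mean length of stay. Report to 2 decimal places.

8.53

x̄_st = (Σ Nₕx̄ₕ) / (Σ Nₕ) = (41512·12.72 + 24683·3.29 + 40240·11.25 + 25486·12.21 + 54101·4.41 + 12226·6.57) / 198248
= 1692034 / 198248 = 8.5349... → 8.53.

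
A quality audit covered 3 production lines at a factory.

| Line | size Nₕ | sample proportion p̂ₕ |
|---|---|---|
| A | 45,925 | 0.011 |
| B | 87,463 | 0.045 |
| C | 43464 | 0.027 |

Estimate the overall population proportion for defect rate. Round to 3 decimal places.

0.032

Wₕ = Nₕ/N with N = 176852: 0.2597, 0.4946, 0.2458.
p̂_st = 0.2597·0.011 + 0.4946·0.045 + 0.2458·0.027 ≈ 0.03175... → 0.032.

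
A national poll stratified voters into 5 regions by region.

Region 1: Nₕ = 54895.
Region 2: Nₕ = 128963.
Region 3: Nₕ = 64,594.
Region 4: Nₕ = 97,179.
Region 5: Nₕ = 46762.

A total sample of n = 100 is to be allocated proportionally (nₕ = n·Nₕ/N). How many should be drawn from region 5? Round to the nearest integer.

12

Share of region 5 = 46762/392393 = 0.11917.
Allocate 100 × 0.11917 = 11.917... → 12.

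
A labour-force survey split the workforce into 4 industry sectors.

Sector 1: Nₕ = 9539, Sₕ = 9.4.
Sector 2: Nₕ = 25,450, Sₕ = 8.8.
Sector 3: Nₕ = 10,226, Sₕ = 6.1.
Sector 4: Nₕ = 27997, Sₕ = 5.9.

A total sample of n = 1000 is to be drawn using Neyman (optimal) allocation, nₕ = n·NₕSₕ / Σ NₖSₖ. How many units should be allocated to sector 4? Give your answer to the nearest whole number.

Σ NₕSₕ = 9539·9.4 + 25450·8.8 + 10226·6.1 + 27997·5.9 = 541187.5.
Share for 4: 165182.3/541187.5 = 0.30522.
n_4 = 1000 × 0.30522 = 305.222... → 305.

305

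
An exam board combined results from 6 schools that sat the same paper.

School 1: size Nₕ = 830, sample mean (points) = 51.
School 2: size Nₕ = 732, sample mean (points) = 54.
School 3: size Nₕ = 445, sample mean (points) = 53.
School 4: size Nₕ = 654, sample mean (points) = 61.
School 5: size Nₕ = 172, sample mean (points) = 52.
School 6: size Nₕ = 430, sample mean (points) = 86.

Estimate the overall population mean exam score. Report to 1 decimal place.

58.6

x̄_st = (Σ Nₕx̄ₕ) / (Σ Nₕ) = (830·51 + 732·54 + 445·53 + 654·61 + 172·52 + 430·86) / 3263
= 191261 / 3263 = 58.615... → 58.6.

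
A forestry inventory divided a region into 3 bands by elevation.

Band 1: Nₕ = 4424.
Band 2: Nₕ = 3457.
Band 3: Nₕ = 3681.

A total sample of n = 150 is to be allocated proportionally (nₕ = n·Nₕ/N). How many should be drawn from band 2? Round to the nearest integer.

45

Share of band 2 = 3457/11562 = 0.29900.
Allocate 150 × 0.29900 = 44.850... → 45.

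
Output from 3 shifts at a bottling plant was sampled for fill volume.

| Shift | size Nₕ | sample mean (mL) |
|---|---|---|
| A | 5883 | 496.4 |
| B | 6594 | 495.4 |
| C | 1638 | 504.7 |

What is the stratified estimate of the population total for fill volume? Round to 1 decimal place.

Estimate total by summing Nₕ·x̄ₕ over strata.
5883·496.4 + 6594·495.4 + 1638·504.7 = 2920321.2 + 3266667.6 + 826698.6 = 7013687.4.

7013687.4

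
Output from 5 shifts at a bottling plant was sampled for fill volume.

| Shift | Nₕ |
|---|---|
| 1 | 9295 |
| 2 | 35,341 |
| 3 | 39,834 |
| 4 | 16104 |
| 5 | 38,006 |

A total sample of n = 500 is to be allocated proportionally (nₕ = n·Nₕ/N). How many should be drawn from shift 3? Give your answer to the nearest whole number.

N = 9295 + 35341 + 39834 + 16104 + 38006 = 138580.
n_3 = 500·39834/138580 = 143.722... → 144.

144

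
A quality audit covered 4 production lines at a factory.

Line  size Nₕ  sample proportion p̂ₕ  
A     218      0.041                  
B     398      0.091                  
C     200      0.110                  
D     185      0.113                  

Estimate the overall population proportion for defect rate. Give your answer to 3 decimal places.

0.088

N = 218 + 398 + 200 + 185 = 1001.
Overall proportion = Σ (Nₕ/N)·p̂ₕ.
Σ Nₕp̂ₕ = 8.938 + 36.218 + 22 + 20.905 = 88.061.
88.061 / 1001 = 0.08797... → 0.088.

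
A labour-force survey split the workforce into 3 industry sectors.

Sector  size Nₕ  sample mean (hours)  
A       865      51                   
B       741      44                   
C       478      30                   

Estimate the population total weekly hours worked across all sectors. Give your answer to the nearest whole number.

A: 865·51 = 44115
B: 741·44 = 32604
C: 478·30 = 14340
τ̂ = Σ Nₕx̄ₕ = 91059.

91059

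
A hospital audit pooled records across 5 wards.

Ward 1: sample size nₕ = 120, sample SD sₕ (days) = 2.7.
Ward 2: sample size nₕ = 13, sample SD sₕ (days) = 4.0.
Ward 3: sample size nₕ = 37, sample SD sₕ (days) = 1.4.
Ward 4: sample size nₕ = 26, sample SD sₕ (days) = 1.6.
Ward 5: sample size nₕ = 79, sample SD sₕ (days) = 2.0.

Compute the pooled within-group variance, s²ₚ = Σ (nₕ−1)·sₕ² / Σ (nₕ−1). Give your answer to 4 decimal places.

5.5780

Degrees of freedom: 119 + 12 + 36 + 25 + 78 = 270.
Σ(nₕ−1)sₕ² = 119·7.29 + 12·16 + 36·1.96 + 25·2.56 + 78·4 = 1506.07.
s²ₚ = 1506.07 / 270 = 5.578037... → 5.5780.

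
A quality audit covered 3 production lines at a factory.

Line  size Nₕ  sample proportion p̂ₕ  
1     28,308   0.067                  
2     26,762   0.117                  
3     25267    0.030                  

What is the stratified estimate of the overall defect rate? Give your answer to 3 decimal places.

N = 28308 + 26762 + 25267 = 80337.
Overall proportion = Σ (Nₕ/N)·p̂ₕ.
Σ Nₕp̂ₕ = 1896.636 + 3131.154 + 758.01 = 5785.8.
5785.8 / 80337 = 0.07202... → 0.072.

0.072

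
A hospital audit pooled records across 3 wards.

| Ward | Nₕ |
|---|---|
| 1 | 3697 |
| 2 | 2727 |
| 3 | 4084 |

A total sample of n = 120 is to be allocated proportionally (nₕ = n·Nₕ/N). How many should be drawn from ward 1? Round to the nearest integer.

42

N = 3697 + 2727 + 4084 = 10508.
n_1 = 120·3697/10508 = 42.219... → 42.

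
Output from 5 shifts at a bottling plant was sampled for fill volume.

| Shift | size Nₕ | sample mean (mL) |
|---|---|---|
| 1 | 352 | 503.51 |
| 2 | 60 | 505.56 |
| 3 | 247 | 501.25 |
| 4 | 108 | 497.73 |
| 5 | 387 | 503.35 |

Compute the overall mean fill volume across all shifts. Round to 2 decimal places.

502.54

x̄_st = (Σ Nₕx̄ₕ) / (Σ Nₕ) = (352·503.51 + 60·505.56 + 247·501.25 + 108·497.73 + 387·503.35) / 1154
= 579929.16 / 1154 = 502.5383... → 502.54.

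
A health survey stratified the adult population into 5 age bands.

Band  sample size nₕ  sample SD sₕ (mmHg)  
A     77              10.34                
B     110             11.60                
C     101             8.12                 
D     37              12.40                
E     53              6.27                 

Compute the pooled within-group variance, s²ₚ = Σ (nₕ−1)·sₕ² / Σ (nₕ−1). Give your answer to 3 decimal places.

99.104

A: (77−1)·10.34² = 76·106.9156 = 8125.5856
B: (110−1)·11.60² = 109·134.56 = 14667.04
C: (101−1)·8.12² = 100·65.9344 = 6593.44
D: (37−1)·12.40² = 36·153.76 = 5535.36
E: (53−1)·6.27² = 52·39.3129 = 2044.2708
Numerator = 36965.6964; denominator = Σ(nₕ−1) = 373.
s²ₚ = 36965.6964/373 = 99.10374... → 99.104.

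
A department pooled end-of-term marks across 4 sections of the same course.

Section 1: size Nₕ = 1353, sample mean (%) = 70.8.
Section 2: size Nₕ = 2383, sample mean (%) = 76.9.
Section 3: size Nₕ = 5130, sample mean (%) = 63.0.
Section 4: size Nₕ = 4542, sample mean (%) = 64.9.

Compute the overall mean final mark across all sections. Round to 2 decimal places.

66.90

N = 13408; weights Wₕ = Nₕ/N = (0.1009, 0.1777, 0.3826, 0.3388).
x̄_st = Σ Wₕ·x̄ₕ = 0.1009·70.8 + 0.1777·76.9 + 0.3826·63.0 + 0.3388·64.9 ≈ 66.9012...
→ 66.90.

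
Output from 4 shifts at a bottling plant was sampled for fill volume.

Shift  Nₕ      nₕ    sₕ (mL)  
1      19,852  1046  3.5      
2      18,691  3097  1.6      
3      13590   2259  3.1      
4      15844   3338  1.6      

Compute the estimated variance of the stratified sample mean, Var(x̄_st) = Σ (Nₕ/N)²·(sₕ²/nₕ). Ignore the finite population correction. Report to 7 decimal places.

N = 67977; Wₕ = Nₕ/N.
shift 1: (19852/67977)²·3.5²/1046 = 0.0009988240
shift 2: (18691/67977)²·1.6²/3097 = 0.0000624942
shift 3: (13590/67977)²·3.1²/2259 = 0.0001700286
shift 4: (15844/67977)²·1.6²/3338 = 0.0000416638
Sum = 0.0012730107 → 0.0012730.

0.0012730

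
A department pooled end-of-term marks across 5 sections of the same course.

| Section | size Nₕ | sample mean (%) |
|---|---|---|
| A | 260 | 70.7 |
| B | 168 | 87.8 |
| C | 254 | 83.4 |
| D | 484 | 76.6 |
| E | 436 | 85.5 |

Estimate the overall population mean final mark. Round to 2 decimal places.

N = 260 + 168 + 254 + 484 + 436 = 1602.
Overall mean = Σ (Nₕ/N)·x̄ₕ — weight by population share, not a simple average.
Σ Nₕx̄ₕ = 260·70.7 + 168·87.8 + 254·83.4 + 484·76.6 + 436·85.5 = 18382 + 14750.4 + 21183.6 + 37074.4 + 37278 = 128668.4.
Divide by N: 128668.4 / 1602 = 80.3174... → 80.32.

80.32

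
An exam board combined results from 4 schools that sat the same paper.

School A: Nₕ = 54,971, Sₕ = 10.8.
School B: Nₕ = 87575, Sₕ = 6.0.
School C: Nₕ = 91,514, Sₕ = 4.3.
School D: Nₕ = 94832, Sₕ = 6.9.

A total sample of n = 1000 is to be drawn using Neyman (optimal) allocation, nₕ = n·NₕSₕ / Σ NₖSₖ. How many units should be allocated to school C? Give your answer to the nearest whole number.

Σ NₕSₕ = 54971·10.8 + 87575·6.0 + 91514·4.3 + 94832·6.9 = 2166987.8.
Share for C: 393510.2/2166987.8 = 0.18159.
n_C = 1000 × 0.18159 = 181.593... → 182.

182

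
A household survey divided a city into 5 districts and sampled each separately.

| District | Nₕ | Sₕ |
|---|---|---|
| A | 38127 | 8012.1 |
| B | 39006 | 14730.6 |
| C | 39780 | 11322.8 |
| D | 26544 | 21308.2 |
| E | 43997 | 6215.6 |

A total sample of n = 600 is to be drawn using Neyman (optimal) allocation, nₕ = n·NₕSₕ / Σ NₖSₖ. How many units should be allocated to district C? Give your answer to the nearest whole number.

125

A: NₕSₕ = 38127·8012.1 = 305477336.7
B: NₕSₕ = 39006·14730.6 = 574581783.6
C: NₕSₕ = 39780·11322.8 = 450420984
D: NₕSₕ = 26544·21308.2 = 565604860.8
E: NₕSₕ = 43997·6215.6 = 273467753.2
Σ NₕSₕ = 2169552718.3.
n_C = 600·450420984/2169552718.3 = 124.566... → 125.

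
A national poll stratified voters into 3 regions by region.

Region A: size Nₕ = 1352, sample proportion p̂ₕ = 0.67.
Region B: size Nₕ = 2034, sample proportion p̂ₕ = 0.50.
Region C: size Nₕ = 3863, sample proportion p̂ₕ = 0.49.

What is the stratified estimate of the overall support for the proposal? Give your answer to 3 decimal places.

N = 1352 + 2034 + 3863 = 7249.
Overall proportion = Σ (Nₕ/N)·p̂ₕ.
Σ Nₕp̂ₕ = 905.84 + 1017 + 1892.87 = 3815.71.
3815.71 / 7249 = 0.52638... → 0.526.

0.526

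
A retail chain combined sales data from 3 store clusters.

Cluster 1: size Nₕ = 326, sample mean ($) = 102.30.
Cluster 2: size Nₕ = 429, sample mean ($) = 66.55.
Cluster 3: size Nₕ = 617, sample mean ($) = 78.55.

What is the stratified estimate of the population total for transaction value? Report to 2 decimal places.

Estimate total by summing Nₕ·x̄ₕ over strata.
326·102.30 + 429·66.55 + 617·78.55 = 33349.8 + 28549.95 + 48465.35 = 110365.10.

110365.10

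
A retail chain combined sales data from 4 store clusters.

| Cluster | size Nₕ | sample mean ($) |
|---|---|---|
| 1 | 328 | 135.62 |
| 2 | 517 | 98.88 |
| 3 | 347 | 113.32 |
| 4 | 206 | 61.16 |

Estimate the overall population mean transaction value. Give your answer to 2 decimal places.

N = 328 + 517 + 347 + 206 = 1398.
The stratified mean weights each stratum mean by its population share Nₕ/N.
Σ Nₕx̄ₕ = 328·135.62 + 517·98.88 + 347·113.32 + 206·61.16 = 44483.36 + 51120.96 + 39322.04 + 12598.96 = 147525.32.
Divide by N: 147525.32 / 1398 = 105.5260... → 105.53.

105.53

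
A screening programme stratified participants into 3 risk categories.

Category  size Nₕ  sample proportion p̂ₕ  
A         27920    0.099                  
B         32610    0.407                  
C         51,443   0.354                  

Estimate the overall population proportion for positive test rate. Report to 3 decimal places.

0.306

Wₕ = Nₕ/N with N = 111973: 0.2493, 0.2912, 0.4594.
p̂_st = 0.2493·0.099 + 0.2912·0.407 + 0.4594·0.354 ≈ 0.30585... → 0.306.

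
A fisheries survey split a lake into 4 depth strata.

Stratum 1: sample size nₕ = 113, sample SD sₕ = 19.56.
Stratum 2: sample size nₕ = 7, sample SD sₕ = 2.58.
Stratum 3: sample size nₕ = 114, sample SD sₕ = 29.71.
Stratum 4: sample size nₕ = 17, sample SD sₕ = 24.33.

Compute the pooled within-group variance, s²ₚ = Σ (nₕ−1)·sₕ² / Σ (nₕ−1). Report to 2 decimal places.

615.81

Degrees of freedom: 112 + 6 + 113 + 16 = 247.
Σ(nₕ−1)sₕ² = 112·382.5936 + 6·6.6564 + 113·882.6841 + 16·591.9489 = 152104.9073.
s²ₚ = 152104.9073 / 247 = 615.8093... → 615.81.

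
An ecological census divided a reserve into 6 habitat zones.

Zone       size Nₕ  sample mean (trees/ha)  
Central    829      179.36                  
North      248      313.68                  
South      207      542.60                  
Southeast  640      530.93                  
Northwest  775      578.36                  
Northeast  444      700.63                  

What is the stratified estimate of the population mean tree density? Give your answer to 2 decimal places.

457.49

x̄_st = (Σ Nₕx̄ₕ) / (Σ Nₕ) = (829·179.36 + 248·313.68 + 207·542.60 + 640·530.93 + 775·578.36 + 444·700.63) / 3143
= 1437904.2 / 3143 = 457.4942... → 457.49.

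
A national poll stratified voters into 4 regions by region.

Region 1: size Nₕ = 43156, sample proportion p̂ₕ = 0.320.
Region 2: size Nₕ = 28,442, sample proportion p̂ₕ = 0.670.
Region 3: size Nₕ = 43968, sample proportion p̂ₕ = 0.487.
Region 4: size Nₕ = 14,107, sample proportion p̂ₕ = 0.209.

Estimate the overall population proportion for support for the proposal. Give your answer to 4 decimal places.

0.4413

N = 43156 + 28442 + 43968 + 14107 = 129673.
Overall proportion = Σ (Nₕ/N)·p̂ₕ.
Σ Nₕp̂ₕ = 13809.92 + 19056.14 + 21412.416 + 2948.363 = 57226.839.
57226.839 / 129673 = 0.441317... → 0.4413.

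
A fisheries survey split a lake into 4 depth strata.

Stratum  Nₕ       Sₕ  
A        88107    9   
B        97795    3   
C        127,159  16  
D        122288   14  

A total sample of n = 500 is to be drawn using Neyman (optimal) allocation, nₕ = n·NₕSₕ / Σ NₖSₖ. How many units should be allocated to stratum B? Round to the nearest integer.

A: NₕSₕ = 88107·9 = 792963
B: NₕSₕ = 97795·3 = 293385
C: NₕSₕ = 127159·16 = 2034544
D: NₕSₕ = 122288·14 = 1712032
Σ NₕSₕ = 4832924.
n_B = 500·293385/4832924 = 30.353... → 30.

30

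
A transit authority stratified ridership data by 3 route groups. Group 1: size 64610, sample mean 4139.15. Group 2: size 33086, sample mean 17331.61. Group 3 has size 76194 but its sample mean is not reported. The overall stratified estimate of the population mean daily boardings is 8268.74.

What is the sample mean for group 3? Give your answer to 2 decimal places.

7835.09

Σ Nₕx̄ₕ = N·μ, so 76194·x̄_3 = 173890·8268.74 − (64610·4139.15 + 33086·17331.61).
= 1437851198.6 − 840864129.96 = 596987068.64.
x̄_3 = 596987068.64 / 76194 = 7835.0929... → 7835.09.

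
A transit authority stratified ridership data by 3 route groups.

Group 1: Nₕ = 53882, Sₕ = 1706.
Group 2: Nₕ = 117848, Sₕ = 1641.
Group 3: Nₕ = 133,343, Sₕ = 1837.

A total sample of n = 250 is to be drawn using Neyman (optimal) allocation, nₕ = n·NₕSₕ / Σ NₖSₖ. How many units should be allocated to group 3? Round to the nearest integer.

Σ NₕSₕ = 53882·1706 + 117848·1641 + 133343·1837 = 530262351.
Share for 3: 244951091/530262351 = 0.46194.
n_3 = 250 × 0.46194 = 115.486... → 115.

115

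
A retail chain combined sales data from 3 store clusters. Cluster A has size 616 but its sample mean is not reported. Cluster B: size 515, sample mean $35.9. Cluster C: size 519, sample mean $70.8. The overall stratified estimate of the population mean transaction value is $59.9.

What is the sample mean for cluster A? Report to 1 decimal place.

Σ Nₕx̄ₕ = N·μ, so 616·x̄_A = 1650·59.9 − (515·35.9 + 519·70.8).
= 98835 − 55233.7 = 43601.3.
x̄_A = 43601.3 / 616 = 70.781... → 70.8.

70.8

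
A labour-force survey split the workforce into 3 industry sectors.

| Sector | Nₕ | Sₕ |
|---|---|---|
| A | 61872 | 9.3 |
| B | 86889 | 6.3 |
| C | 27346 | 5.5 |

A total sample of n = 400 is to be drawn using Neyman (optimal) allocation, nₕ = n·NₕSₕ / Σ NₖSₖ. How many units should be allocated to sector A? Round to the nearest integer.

181

Σ NₕSₕ = 61872·9.3 + 86889·6.3 + 27346·5.5 = 1273213.3.
Share for A: 575409.6/1273213.3 = 0.45193.
n_A = 400 × 0.45193 = 180.774... → 181.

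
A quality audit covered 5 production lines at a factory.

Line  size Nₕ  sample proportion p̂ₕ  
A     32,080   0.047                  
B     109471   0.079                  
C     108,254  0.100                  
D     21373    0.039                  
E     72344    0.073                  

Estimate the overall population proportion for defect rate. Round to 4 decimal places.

N = 32080 + 109471 + 108254 + 21373 + 72344 = 343522.
Overall proportion = Σ (Nₕ/N)·p̂ₕ.
Σ Nₕp̂ₕ = 1507.76 + 8648.209 + 10825.4 + 833.547 + 5281.112 = 27096.028.
27096.028 / 343522 = 0.078877... → 0.0789.

0.0789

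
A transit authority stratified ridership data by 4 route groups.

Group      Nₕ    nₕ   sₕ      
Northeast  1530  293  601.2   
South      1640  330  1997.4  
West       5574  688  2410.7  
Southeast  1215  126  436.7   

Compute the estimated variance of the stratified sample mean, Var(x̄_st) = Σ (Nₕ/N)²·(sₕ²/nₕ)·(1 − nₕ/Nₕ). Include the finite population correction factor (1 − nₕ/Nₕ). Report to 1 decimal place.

2625.1

N = 9959; Wₕ = Nₕ/N.
group Northeast: (1530/9959)²·601.2²/293·(1 − 293/1530) = 23.5396
group South: (1640/9959)²·1997.4²/330·(1 − 330/1640) = 261.8785
group West: (5574/9959)²·2410.7²/688·(1 − 688/5574) = 2319.4599
group Southeast: (1215/9959)²·436.7²/126·(1 − 126/1215) = 20.1915
Sum = 2625.0695 → 2625.1.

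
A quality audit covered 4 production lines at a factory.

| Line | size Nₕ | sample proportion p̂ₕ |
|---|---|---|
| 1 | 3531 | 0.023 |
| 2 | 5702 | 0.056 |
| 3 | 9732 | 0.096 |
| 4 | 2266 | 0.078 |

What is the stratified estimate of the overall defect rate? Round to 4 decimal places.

0.0712

N = 3531 + 5702 + 9732 + 2266 = 21231.
Overall proportion = Σ (Nₕ/N)·p̂ₕ.
Σ Nₕp̂ₕ = 81.213 + 319.312 + 934.272 + 176.748 = 1511.545.
1511.545 / 21231 = 0.071195... → 0.0712.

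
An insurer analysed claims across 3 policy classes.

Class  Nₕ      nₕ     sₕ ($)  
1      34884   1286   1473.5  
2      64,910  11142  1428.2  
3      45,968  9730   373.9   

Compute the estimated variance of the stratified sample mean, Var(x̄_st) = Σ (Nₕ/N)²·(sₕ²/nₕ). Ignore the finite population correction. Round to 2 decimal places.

N = 145762. Term for each stratum: Wₕ²sₕ²/nₕ.
Var(x̄_st) = 96.69928 + 36.30358 + 1.42896 = 134.43182 → 134.43.

134.43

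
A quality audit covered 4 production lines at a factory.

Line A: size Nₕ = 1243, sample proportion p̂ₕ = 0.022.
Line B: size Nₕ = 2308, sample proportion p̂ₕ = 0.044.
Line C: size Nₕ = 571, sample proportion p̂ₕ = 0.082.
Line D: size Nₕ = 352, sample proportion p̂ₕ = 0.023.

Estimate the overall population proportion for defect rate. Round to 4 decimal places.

N = 1243 + 2308 + 571 + 352 = 4474.
Overall proportion = Σ (Nₕ/N)·p̂ₕ.
Σ Nₕp̂ₕ = 27.346 + 101.552 + 46.822 + 8.096 = 183.816.
183.816 / 4474 = 0.041085... → 0.0411.

0.0411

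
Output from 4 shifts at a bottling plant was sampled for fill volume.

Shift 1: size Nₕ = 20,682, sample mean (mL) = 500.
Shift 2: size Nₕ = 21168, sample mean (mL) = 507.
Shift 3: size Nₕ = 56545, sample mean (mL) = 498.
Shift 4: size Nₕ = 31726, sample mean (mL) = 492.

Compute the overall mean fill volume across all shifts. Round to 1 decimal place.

N = 130121; weights Wₕ = Nₕ/N = (0.1589, 0.1627, 0.4346, 0.2438).
x̄_st = Σ Wₕ·x̄ₕ = 0.1589·500 + 0.1627·507 + 0.4346·498 + 0.2438·492 ≈ 498.319...
→ 498.3.

498.3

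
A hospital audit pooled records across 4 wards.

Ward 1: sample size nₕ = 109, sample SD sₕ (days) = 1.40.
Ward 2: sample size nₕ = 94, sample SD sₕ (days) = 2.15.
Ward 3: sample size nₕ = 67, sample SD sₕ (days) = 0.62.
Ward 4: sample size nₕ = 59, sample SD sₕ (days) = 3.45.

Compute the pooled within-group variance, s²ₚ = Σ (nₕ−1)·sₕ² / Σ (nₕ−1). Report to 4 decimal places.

Degrees of freedom: 108 + 93 + 66 + 58 = 325.
Σ(nₕ−1)sₕ² = 108·1.96 + 93·4.6225 + 66·0.3844 + 58·11.9025 = 1357.2879.
s²ₚ = 1357.2879 / 325 = 4.176270... → 4.1763.

4.1763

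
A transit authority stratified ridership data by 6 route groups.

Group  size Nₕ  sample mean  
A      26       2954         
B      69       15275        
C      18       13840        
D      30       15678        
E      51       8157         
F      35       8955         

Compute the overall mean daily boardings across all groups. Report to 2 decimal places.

11264.94

N = 229; weights Wₕ = Nₕ/N = (0.1135, 0.3013, 0.0786, 0.1310, 0.2227, 0.1528).
x̄_st = Σ Wₕ·x̄ₕ = 0.1135·2954 + 0.3013·15275 + 0.0786·13840 + 0.1310·15678 + 0.2227·8157 + 0.1528·8955 ≈ 11264.9389...
→ 11264.94.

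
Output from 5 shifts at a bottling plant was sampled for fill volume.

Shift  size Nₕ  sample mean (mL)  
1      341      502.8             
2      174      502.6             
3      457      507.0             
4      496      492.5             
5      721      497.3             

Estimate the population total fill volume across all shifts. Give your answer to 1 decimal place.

1093439.5

Population total = Σ Nₕ·x̄ₕ (each stratum's size times its mean).
341·502.8 + 174·502.6 + 457·507.0 + 496·492.5 + 721·497.3 = 171454.8 + 87452.4 + 231699 + 244280 + 358553.3 = 1093439.5.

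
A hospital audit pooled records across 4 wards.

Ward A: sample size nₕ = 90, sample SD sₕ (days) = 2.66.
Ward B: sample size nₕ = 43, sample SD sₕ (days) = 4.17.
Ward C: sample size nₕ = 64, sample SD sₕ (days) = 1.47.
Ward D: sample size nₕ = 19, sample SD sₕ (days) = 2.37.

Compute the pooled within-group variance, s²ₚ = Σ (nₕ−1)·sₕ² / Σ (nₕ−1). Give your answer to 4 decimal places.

A: (90−1)·2.66² = 89·7.0756 = 629.7284
B: (43−1)·4.17² = 42·17.3889 = 730.3338
C: (64−1)·1.47² = 63·2.1609 = 136.1367
D: (19−1)·2.37² = 18·5.6169 = 101.1042
Numerator = 1597.3031; denominator = Σ(nₕ−1) = 212.
s²ₚ = 1597.3031/212 = 7.534449... → 7.5344.

7.5344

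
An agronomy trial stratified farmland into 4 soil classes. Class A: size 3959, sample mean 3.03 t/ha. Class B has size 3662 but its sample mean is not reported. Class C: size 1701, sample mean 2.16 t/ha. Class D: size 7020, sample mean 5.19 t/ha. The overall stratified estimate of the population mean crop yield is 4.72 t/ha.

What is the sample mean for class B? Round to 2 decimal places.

6.84

N = 3959 + 3662 + 1701 + 7020 = 16342.
Overall total = μ·N = 4.72·16342 = 77134.24.
Subtract the known strata: 3959·3.03 + 1701·2.16 + 7020·5.19 = 52103.73.
Remaining total for class B: 77134.24 − 52103.73 = 25030.51.
Divide by its size: 25030.51 / 3662 = 6.8352... → 6.84.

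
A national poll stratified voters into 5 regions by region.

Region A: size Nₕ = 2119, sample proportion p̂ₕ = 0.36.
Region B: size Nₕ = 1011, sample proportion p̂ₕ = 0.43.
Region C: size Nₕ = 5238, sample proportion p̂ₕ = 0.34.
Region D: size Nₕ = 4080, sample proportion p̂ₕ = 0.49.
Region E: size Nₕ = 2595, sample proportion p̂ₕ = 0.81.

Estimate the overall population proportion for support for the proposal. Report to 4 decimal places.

0.4706

Wₕ = Nₕ/N with N = 15043: 0.1409, 0.0672, 0.3482, 0.2712, 0.1725.
p̂_st = 0.1409·0.36 + 0.0672·0.43 + 0.3482·0.34 + 0.2712·0.49 + 0.1725·0.81 ≈ 0.470627... → 0.4706.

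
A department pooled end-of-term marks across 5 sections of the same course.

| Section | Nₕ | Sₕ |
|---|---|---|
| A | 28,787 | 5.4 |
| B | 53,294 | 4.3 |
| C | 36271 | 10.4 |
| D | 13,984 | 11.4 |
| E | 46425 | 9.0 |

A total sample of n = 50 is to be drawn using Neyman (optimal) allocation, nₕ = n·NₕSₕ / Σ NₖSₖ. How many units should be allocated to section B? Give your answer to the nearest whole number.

9

Σ NₕSₕ = 28787·5.4 + 53294·4.3 + 36271·10.4 + 13984·11.4 + 46425·9.0 = 1339075.
Share for B: 229164.2/1339075 = 0.17114.
n_B = 50 × 0.17114 = 8.557... → 9.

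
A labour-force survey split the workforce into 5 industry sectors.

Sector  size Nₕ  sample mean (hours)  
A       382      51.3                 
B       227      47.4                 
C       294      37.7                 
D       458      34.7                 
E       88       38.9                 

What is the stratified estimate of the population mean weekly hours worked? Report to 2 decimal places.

x̄_st = (Σ Nₕx̄ₕ) / (Σ Nₕ) = (382·51.3 + 227·47.4 + 294·37.7 + 458·34.7 + 88·38.9) / 1449
= 60756 / 1449 = 41.9296... → 41.93.

41.93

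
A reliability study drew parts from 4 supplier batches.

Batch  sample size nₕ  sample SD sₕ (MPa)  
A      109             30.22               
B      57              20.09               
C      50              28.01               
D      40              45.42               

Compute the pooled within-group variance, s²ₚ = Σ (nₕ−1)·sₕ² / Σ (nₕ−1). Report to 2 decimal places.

952.91

A: (109−1)·30.22² = 108·913.2484 = 98630.8272
B: (57−1)·20.09² = 56·403.6081 = 22602.0536
C: (50−1)·28.01² = 49·784.5601 = 38443.4449
D: (40−1)·45.42² = 39·2062.9764 = 80456.0796
Numerator = 240132.4053; denominator = Σ(nₕ−1) = 252.
s²ₚ = 240132.4053/252 = 952.9064... → 952.91.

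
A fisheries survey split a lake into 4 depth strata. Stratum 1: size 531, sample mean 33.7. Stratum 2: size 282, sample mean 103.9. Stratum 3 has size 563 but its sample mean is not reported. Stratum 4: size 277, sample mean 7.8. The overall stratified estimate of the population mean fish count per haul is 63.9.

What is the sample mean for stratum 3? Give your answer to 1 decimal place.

N = 531 + 282 + 563 + 277 = 1653.
Overall total = μ·N = 63.9·1653 = 105626.7.
Subtract the known strata: 531·33.7 + 282·103.9 + 277·7.8 = 49355.1.
Remaining total for stratum 3: 105626.7 − 49355.1 = 56271.6.
Divide by its size: 56271.6 / 563 = 99.950... → 99.9.

99.9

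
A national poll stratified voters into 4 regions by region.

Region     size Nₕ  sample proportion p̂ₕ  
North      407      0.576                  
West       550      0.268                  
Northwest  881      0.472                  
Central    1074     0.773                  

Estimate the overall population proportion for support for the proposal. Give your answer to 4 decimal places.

Wₕ = Nₕ/N with N = 2912: 0.1398, 0.1889, 0.3025, 0.3688.
p̂_st = 0.1398·0.576 + 0.1889·0.268 + 0.3025·0.472 + 0.3688·0.773 ≈ 0.559020... → 0.5590.

0.5590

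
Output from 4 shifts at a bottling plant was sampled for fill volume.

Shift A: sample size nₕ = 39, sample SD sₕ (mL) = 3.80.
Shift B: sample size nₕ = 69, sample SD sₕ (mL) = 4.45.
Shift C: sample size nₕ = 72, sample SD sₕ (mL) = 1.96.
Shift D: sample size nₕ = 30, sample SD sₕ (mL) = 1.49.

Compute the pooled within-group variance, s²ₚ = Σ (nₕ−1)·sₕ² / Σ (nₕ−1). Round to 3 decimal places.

A: (39−1)·3.80² = 38·14.44 = 548.72
B: (69−1)·4.45² = 68·19.8025 = 1346.57
C: (72−1)·1.96² = 71·3.8416 = 272.7536
D: (30−1)·1.49² = 29·2.2201 = 64.3829
Numerator = 2232.4265; denominator = Σ(nₕ−1) = 206.
s²ₚ = 2232.4265/206 = 10.83702... → 10.837.

10.837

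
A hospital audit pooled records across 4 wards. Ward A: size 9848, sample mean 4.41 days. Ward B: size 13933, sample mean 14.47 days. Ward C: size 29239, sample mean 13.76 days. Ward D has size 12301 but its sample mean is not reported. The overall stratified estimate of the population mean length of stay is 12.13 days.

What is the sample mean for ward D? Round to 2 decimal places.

11.79

N = 9848 + 13933 + 29239 + 12301 = 65321.
Overall total = μ·N = 12.13·65321 = 792343.73.
Subtract the known strata: 9848·4.41 + 13933·14.47 + 29239·13.76 = 647368.83.
Remaining total for ward D: 792343.73 − 647368.83 = 144974.9.
Divide by its size: 144974.9 / 12301 = 11.7856... → 11.79.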